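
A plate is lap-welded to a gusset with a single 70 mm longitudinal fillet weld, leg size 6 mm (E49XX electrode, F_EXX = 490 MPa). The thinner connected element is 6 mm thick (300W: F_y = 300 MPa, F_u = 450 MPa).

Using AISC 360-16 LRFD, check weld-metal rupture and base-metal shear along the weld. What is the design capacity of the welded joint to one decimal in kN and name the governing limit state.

65.5 kN (weld metal governs)

Weld metal: throat = 0.707×6 = 4.242 mm, L = 70 mm. φR_n = 0.75 × 0.6 × 490 × 4.242 × 70 = 65.5 kN.
Base metal shear (6 mm plate): yield φR_n = 1.0×0.6×300×6×70 = 75.6 kN; rupture φR_n = 0.75×0.6×450×6×70 = 85.1 kN; take 75.6 kN (yield).
Governing: min(65.5, 75.6) = 65.5 kN → weld metal.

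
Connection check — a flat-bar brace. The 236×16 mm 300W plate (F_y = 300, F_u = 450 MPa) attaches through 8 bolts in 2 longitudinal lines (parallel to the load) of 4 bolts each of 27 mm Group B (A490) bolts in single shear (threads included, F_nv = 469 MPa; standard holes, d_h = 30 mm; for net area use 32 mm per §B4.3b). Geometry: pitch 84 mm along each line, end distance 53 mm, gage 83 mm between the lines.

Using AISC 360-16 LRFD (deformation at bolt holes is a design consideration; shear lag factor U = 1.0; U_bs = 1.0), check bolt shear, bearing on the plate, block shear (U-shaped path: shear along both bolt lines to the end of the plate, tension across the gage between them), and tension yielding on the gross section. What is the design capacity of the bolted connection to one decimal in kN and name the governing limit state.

1019.5 kN (gross-section yield governs)

Bolt shear: A_b = π(27)²/4 = 572.56 mm². φR_n = 0.75 × 469 × 572.56 × 8 × 1 = 1611.2 kN.
Bearing (16 mm plate, F_u = 450 MPa): end bolts L_c = 53 − 30/2 = 38, R_n = min(1.2×38×16×450, 2.4×27×16×450) = 328.32 kN/bolt; interior L_c = 84 − 30 = 54, R_n = 466.56 kN/bolt. φR_n = 0.75 × (2×328.32 + 6×466.56) = 2592.0 kN.
Block shear: shear path 2×[53+3×84] = 2×305 mm, A_gv = 9760, A_nv = 2×(305 − 3.5×32)×16 = 6176 mm²; tension across gage: (83 − 1×32)×16 = 816 mm². R_n = min(0.6×450×6176, 0.6×300×9760) + 1.0×450×816 = min(1667.5, 1756.8) + 367.2 = 2034.7 kN. φR_n = 0.75 × 2034.7 = 1526.0 kN.
Tension yield (gross): A_g = 236×16 = 3776 mm². φR_n = 0.90 × 300 × 3776 = 1019.5 kN.
Governing: min(1611.2, 2592.0, 1526.0, 1019.5) = 1019.5 kN → gross-section yield.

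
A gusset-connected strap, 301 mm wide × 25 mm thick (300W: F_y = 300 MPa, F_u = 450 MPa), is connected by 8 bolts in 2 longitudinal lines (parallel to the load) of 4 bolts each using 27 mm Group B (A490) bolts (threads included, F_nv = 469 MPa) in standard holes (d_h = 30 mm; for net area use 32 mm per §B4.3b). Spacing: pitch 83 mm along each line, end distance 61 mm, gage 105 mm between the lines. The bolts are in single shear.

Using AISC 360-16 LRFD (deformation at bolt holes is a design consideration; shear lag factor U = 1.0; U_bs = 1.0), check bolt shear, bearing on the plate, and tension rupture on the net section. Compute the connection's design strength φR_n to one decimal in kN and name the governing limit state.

1611.2 kN (bolt shear governs)

Bolt shear: A_b = π(27)²/4 = 572.56 mm². φR_n = 0.75 × 469 × 572.56 × 8 × 1 = 1611.2 kN.
Bearing (25 mm plate, F_u = 450 MPa): end bolts L_c = 61 − 30/2 = 46, R_n = min(1.2×46×25×450, 2.4×27×25×450) = 621 kN/bolt; interior L_c = 83 − 30 = 53, R_n = 715.5 kN/bolt. φR_n = 0.75 × (2×621 + 6×715.5) = 4151.3 kN.
Tension rupture (net): A_n = (301 − 2×32)×25 = 5925 mm² (U = 1.0, A_e = A_n). φR_n = 0.75 × 450 × 5925 = 1999.7 kN.
Governing: min(1611.2, 4151.3, 1999.7) = 1611.2 kN → bolt shear.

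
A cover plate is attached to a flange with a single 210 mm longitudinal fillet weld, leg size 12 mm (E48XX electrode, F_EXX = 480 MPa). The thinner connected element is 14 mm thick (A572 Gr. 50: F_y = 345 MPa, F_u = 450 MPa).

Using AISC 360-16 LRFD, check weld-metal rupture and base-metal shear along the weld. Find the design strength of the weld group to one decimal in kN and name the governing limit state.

384.8 kN (weld metal governs)

Weld metal: throat = 0.707×12 = 8.484 mm, L = 210 mm. φR_n = 0.75 × 0.6 × 480 × 8.484 × 210 = 384.8 kN.
Base metal shear (14 mm plate): yield φR_n = 1.0×0.6×345×14×210 = 608.6 kN; rupture φR_n = 0.75×0.6×450×14×210 = 595.4 kN; take 595.4 kN (rupture).
Governing: min(384.8, 595.4) = 384.8 kN → weld metal.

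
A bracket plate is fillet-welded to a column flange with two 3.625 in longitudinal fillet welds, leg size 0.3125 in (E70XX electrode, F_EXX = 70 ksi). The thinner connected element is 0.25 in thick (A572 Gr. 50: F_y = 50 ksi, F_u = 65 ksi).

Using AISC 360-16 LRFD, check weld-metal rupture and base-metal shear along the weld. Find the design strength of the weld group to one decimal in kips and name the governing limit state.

Weld metal: throat = 0.707×0.3125 = 0.22094 in, L = 2×3.625 = 7.25 in. φR_n = 0.75 × 0.6 × 70 × 0.22094 × 7.25 = 50.5 kips.
Base metal shear (0.25 in plate): yield φR_n = 1.0×0.6×50×0.25×7.25 = 54.4 kips; rupture φR_n = 0.75×0.6×65×0.25×7.25 = 53.0 kips; take 53.0 kips (rupture).
Governing: min(50.5, 53.0) = 50.5 kips → weld metal.

50.5 kips (weld metal governs)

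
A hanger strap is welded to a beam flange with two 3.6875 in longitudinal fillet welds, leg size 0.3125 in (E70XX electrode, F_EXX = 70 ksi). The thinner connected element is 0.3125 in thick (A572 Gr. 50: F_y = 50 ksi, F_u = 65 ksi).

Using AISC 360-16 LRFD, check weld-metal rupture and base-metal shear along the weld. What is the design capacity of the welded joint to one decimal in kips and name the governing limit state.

Weld metal: throat = 0.707×0.3125 = 0.22094 in, L = 2×3.6875 = 7.375 in. φR_n = 0.75 × 0.6 × 70 × 0.22094 × 7.375 = 51.3 kips.
Base metal shear (0.3125 in plate): yield φR_n = 1.0×0.6×50×0.3125×7.375 = 69.1 kips; rupture φR_n = 0.75×0.6×65×0.3125×7.375 = 67.4 kips; take 67.4 kips (rupture).
Governing: min(51.3, 67.4) = 51.3 kips → weld metal.

51.3 kips (weld metal governs)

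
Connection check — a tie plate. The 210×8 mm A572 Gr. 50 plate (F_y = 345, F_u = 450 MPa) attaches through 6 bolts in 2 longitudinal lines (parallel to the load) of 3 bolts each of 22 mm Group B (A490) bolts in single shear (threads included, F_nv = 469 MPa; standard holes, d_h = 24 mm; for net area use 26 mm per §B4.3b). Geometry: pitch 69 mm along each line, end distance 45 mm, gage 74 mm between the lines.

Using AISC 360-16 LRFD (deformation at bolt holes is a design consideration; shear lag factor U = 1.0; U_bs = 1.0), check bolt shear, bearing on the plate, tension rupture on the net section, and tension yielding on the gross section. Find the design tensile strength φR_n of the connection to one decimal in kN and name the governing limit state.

Bolt shear: A_b = π(22)²/4 = 380.13 mm². φR_n = 0.75 × 469 × 380.13 × 6 × 1 = 802.3 kN.
Bearing (8 mm plate, F_u = 450 MPa): end bolts L_c = 45 − 24/2 = 33, R_n = min(1.2×33×8×450, 2.4×22×8×450) = 142.56 kN/bolt; interior L_c = 69 − 24 = 45, R_n = 190.08 kN/bolt. φR_n = 0.75 × (2×142.56 + 4×190.08) = 784.1 kN.
Tension rupture (net): A_n = (210 − 2×26)×8 = 1264 mm² (U = 1.0, A_e = A_n). φR_n = 0.75 × 450 × 1264 = 426.6 kN.
Tension yield (gross): A_g = 210×8 = 1680 mm². φR_n = 0.90 × 345 × 1680 = 521.6 kN.
Governing: min(802.3, 784.1, 426.6, 521.6) = 426.6 kN → net-section rupture.

426.6 kN (net-section rupture governs)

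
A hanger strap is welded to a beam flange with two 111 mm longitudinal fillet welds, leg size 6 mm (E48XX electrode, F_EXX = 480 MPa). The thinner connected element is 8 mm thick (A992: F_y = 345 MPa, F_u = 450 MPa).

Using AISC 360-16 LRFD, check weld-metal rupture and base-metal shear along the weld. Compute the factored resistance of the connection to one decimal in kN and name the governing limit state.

203.4 kN (weld metal governs)

Weld metal: throat = 0.707×6 = 4.242 mm, L = 2×111 = 222 mm. φR_n = 0.75 × 0.6 × 480 × 4.242 × 222 = 203.4 kN.
Base metal shear (8 mm plate): yield φR_n = 1.0×0.6×345×8×222 = 367.6 kN; rupture φR_n = 0.75×0.6×450×8×222 = 359.6 kN; take 359.6 kN (rupture).
Governing: min(203.4, 359.6) = 203.4 kN → weld metal.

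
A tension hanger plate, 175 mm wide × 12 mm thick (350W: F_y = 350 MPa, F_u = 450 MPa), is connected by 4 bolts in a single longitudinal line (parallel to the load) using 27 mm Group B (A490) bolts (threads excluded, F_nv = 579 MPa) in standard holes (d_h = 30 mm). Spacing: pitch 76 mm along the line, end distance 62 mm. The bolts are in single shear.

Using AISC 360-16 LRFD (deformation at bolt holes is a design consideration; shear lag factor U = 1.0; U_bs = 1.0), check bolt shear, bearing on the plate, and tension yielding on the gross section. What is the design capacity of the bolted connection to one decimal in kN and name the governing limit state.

Bolt shear: A_b = π(27)²/4 = 572.56 mm². φR_n = 0.75 × 579 × 572.56 × 4 × 1 = 994.5 kN.
Bearing (12 mm plate, F_u = 450 MPa): end bolts L_c = 62 − 30/2 = 47, R_n = min(1.2×47×12×450, 2.4×27×12×450) = 304.56 kN/bolt; interior L_c = 76 − 30 = 46, R_n = 298.08 kN/bolt. φR_n = 0.75 × (1×304.56 + 3×298.08) = 899.1 kN.
Tension yield (gross): A_g = 175×12 = 2100 mm². φR_n = 0.90 × 350 × 2100 = 661.5 kN.
Governing: min(994.5, 899.1, 661.5) = 661.5 kN → gross-section yield.

661.5 kN (gross-section yield governs)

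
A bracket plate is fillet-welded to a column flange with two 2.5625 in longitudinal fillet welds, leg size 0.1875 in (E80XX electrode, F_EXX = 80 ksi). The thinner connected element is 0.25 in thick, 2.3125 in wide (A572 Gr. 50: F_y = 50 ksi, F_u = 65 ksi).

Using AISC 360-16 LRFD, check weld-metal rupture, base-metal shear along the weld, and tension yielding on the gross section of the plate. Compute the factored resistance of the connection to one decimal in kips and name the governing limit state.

24.5 kips (weld metal governs)

Weld metal: throat = 0.707×0.1875 = 0.13256 in, L = 2×2.5625 = 5.125 in. φR_n = 0.75 × 0.6 × 80 × 0.13256 × 5.125 = 24.5 kips.
Base metal shear (0.25 in plate): yield φR_n = 1.0×0.6×50×0.25×5.125 = 38.4 kips; rupture φR_n = 0.75×0.6×65×0.25×5.125 = 37.5 kips; take 37.5 kips (rupture).
Tension yield (gross): A_g = 2.3125×0.25 = 0.57813 in². φR_n = 0.90 × 50 × 0.57813 = 26.0 kips.
Governing: min(24.5, 37.5, 26.0) = 24.5 kips → weld metal.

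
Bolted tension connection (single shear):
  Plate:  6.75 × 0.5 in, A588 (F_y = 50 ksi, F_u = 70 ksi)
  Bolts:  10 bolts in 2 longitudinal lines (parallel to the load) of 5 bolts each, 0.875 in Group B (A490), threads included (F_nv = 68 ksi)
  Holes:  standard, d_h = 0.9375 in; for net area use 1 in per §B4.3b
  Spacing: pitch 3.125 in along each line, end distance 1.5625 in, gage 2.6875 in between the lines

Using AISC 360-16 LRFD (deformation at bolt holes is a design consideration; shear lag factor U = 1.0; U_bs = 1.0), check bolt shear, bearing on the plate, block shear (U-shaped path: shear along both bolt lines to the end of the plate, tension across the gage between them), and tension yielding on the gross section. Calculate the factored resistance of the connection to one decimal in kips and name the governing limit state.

151.9 kips (gross-section yield governs)

Bolt shear: A_b = π(0.875)²/4 = 0.60132 in². φR_n = 0.75 × 68 × 0.60132 × 10 × 1 = 306.7 kips.
Bearing (0.5 in plate, F_u = 70 ksi): end bolts L_c = 1.5625 − 0.9375/2 = 1.09375, R_n = min(1.2×1.09375×0.5×70, 2.4×0.875×0.5×70) = 45.938 kips/bolt; interior L_c = 3.125 − 0.9375 = 2.1875, R_n = 73.5 kips/bolt. φR_n = 0.75 × (2×45.938 + 8×73.5) = 509.9 kips.
Block shear: shear path 2×[1.5625+4×3.125] = 2×14.0625 in, A_gv = 14.063, A_nv = 2×(14.0625 − 4.5×1)×0.5 = 9.5625 in²; tension across gage: (2.6875 − 1×1)×0.5 = 0.84375 in². R_n = min(0.6×70×9.5625, 0.6×50×14.063) + 1.0×70×0.84375 = min(401.63, 421.89) + 59.063 = 460.69 kips. φR_n = 0.75 × 460.69 = 345.5 kips.
Tension yield (gross): A_g = 6.75×0.5 = 3.375 in². φR_n = 0.90 × 50 × 3.375 = 151.9 kips.
Governing: min(306.7, 509.9, 345.5, 151.9) = 151.9 kips → gross-section yield.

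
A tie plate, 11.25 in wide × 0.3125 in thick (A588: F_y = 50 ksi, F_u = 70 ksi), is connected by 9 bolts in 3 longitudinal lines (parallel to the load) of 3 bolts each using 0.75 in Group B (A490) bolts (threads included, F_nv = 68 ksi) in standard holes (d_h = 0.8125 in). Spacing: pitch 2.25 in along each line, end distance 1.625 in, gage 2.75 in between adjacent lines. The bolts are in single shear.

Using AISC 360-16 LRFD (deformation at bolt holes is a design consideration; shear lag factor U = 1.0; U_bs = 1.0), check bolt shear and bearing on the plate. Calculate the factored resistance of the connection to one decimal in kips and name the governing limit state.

202.8 kips (bolt shear governs)

Bolt shear: A_b = π(0.75)²/4 = 0.44179 in². φR_n = 0.75 × 68 × 0.44179 × 9 × 1 = 202.8 kips.
Bearing (0.3125 in plate, F_u = 70 ksi): end bolts L_c = 1.625 − 0.8125/2 = 1.21875, R_n = min(1.2×1.21875×0.3125×70, 2.4×0.75×0.3125×70) = 31.992 kips/bolt; interior L_c = 2.25 − 0.8125 = 1.4375, R_n = 37.734 kips/bolt. φR_n = 0.75 × (3×31.992 + 6×37.734) = 241.8 kips.
Governing: min(202.8, 241.8) = 202.8 kips → bolt shear.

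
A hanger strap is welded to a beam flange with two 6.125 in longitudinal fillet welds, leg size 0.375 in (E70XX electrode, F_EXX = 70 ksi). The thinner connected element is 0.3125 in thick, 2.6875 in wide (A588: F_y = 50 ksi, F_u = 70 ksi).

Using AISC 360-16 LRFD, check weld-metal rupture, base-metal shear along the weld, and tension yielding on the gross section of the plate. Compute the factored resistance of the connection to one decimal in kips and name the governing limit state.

37.8 kips (gross-section yield governs)

Weld metal: throat = 0.707×0.375 = 0.26513 in, L = 2×6.125 = 12.25 in. φR_n = 0.75 × 0.6 × 70 × 0.26513 × 12.25 = 102.3 kips.
Base metal shear (0.3125 in plate): yield φR_n = 1.0×0.6×50×0.3125×12.25 = 114.8 kips; rupture φR_n = 0.75×0.6×70×0.3125×12.25 = 120.6 kips; take 114.8 kips (yield).
Tension yield (gross): A_g = 2.6875×0.3125 = 0.83984 in². φR_n = 0.90 × 50 × 0.83984 = 37.8 kips.
Governing: min(102.3, 114.8, 37.8) = 37.8 kips → gross-section yield.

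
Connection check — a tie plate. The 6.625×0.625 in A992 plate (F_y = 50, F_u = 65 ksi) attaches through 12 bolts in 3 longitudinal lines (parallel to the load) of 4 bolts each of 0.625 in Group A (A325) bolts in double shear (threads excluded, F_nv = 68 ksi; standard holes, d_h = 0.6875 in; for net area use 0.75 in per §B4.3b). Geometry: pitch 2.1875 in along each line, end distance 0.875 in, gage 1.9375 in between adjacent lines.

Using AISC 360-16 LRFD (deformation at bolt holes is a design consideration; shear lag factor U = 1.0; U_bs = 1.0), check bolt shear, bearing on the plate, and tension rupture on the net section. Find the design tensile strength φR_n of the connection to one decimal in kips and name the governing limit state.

133.3 kips (net-section rupture governs)

Bolt shear: A_b = π(0.625)²/4 = 0.3068 in². φR_n = 0.75 × 68 × 0.3068 × 12 × 2 = 375.5 kips.
Bearing (0.625 in plate, F_u = 65 ksi): end bolts L_c = 0.875 − 0.6875/2 = 0.53125, R_n = min(1.2×0.53125×0.625×65, 2.4×0.625×0.625×65) = 25.898 kips/bolt; interior L_c = 2.1875 − 0.6875 = 1.5, R_n = 60.938 kips/bolt. φR_n = 0.75 × (3×25.898 + 9×60.938) = 469.6 kips.
Tension rupture (net): A_n = (6.625 − 3×0.75)×0.625 = 2.7344 in² (U = 1.0, A_e = A_n). φR_n = 0.75 × 65 × 2.7344 = 133.3 kips.
Governing: min(375.5, 469.6, 133.3) = 133.3 kips → net-section rupture.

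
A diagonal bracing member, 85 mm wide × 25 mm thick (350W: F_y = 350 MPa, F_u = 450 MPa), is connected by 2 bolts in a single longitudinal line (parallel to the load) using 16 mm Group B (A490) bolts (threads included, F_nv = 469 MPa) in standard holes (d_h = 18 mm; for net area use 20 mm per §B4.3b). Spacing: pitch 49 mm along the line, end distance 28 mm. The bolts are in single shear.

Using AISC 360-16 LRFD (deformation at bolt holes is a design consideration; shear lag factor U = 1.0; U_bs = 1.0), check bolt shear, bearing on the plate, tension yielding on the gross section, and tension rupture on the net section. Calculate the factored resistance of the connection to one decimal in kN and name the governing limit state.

141.4 kN (bolt shear governs)

Bolt shear: A_b = π(16)²/4 = 201.06 mm². φR_n = 0.75 × 469 × 201.06 × 2 × 1 = 141.4 kN.
Bearing (25 mm plate, F_u = 450 MPa): end bolts L_c = 28 − 18/2 = 19, R_n = min(1.2×19×25×450, 2.4×16×25×450) = 256.5 kN/bolt; interior L_c = 49 − 18 = 31, R_n = 418.5 kN/bolt. φR_n = 0.75 × (1×256.5 + 1×418.5) = 506.3 kN.
Tension yield (gross): A_g = 85×25 = 2125 mm². φR_n = 0.90 × 350 × 2125 = 669.4 kN.
Tension rupture (net): A_n = (85 − 1×20)×25 = 1625 mm² (U = 1.0, A_e = A_n). φR_n = 0.75 × 450 × 1625 = 548.4 kN.
Governing: min(141.4, 506.3, 669.4, 548.4) = 141.4 kN → bolt shear.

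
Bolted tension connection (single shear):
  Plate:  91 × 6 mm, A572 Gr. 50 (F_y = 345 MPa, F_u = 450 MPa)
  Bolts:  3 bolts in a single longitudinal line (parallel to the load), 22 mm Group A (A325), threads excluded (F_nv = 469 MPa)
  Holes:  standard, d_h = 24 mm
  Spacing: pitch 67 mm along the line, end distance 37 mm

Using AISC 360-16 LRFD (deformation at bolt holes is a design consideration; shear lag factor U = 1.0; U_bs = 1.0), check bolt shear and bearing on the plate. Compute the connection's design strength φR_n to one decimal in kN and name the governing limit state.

Bolt shear: A_b = π(22)²/4 = 380.13 mm². φR_n = 0.75 × 469 × 380.13 × 3 × 1 = 401.1 kN.
Bearing (6 mm plate, F_u = 450 MPa): end bolts L_c = 37 − 24/2 = 25, R_n = min(1.2×25×6×450, 2.4×22×6×450) = 81 kN/bolt; interior L_c = 67 − 24 = 43, R_n = 139.32 kN/bolt. φR_n = 0.75 × (1×81 + 2×139.32) = 269.7 kN.
Governing: min(401.1, 269.7) = 269.7 kN → bearing.

269.7 kN (bearing governs)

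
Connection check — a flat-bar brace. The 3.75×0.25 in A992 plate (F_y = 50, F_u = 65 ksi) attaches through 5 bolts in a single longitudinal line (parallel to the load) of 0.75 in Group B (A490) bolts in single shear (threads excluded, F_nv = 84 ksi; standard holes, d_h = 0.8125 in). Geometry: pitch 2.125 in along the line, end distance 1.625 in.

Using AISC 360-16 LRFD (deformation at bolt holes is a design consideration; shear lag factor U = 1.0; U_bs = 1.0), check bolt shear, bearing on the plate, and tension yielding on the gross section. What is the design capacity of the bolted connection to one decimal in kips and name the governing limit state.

42.2 kips (gross-section yield governs)

Bolt shear: A_b = π(0.75)²/4 = 0.44179 in². φR_n = 0.75 × 84 × 0.44179 × 5 × 1 = 139.2 kips.
Bearing (0.25 in plate, F_u = 65 ksi): end bolts L_c = 1.625 − 0.8125/2 = 1.21875, R_n = min(1.2×1.21875×0.25×65, 2.4×0.75×0.25×65) = 23.766 kips/bolt; interior L_c = 2.125 − 0.8125 = 1.3125, R_n = 25.594 kips/bolt. φR_n = 0.75 × (1×23.766 + 4×25.594) = 94.6 kips.
Tension yield (gross): A_g = 3.75×0.25 = 0.9375 in². φR_n = 0.90 × 50 × 0.9375 = 42.2 kips.
Governing: min(139.2, 94.6, 42.2) = 42.2 kips → gross-section yield.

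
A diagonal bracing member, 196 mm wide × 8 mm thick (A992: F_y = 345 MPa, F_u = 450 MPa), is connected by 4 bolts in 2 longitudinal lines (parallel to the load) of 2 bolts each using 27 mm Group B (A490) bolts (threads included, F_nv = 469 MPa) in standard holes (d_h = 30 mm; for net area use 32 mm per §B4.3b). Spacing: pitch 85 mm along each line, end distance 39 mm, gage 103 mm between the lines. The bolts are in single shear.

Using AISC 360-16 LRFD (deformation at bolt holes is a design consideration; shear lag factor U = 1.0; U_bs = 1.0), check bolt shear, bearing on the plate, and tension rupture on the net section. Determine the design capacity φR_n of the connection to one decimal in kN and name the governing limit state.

Bolt shear: A_b = π(27)²/4 = 572.56 mm². φR_n = 0.75 × 469 × 572.56 × 4 × 1 = 805.6 kN.
Bearing (8 mm plate, F_u = 450 MPa): end bolts L_c = 39 − 30/2 = 24, R_n = min(1.2×24×8×450, 2.4×27×8×450) = 103.68 kN/bolt; interior L_c = 85 − 30 = 55, R_n = 233.28 kN/bolt. φR_n = 0.75 × (2×103.68 + 2×233.28) = 505.4 kN.
Tension rupture (net): A_n = (196 − 2×32)×8 = 1056 mm² (U = 1.0, A_e = A_n). φR_n = 0.75 × 450 × 1056 = 356.4 kN.
Governing: min(805.6, 505.4, 356.4) = 356.4 kN → net-section rupture.

356.4 kN (net-section rupture governs)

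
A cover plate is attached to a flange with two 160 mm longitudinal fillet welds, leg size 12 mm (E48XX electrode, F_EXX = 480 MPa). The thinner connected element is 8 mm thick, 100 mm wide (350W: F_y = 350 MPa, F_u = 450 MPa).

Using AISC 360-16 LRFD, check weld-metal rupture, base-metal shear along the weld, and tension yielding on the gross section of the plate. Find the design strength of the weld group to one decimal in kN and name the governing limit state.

Weld metal: throat = 0.707×12 = 8.484 mm, L = 2×160 = 320 mm. φR_n = 0.75 × 0.6 × 480 × 8.484 × 320 = 586.4 kN.
Base metal shear (8 mm plate): yield φR_n = 1.0×0.6×350×8×320 = 537.6 kN; rupture φR_n = 0.75×0.6×450×8×320 = 518.4 kN; take 518.4 kN (rupture).
Tension yield (gross): A_g = 100×8 = 800 mm². φR_n = 0.90 × 350 × 800 = 252.0 kN.
Governing: min(586.4, 518.4, 252.0) = 252.0 kN → gross-section yield.

252.0 kN (gross-section yield governs)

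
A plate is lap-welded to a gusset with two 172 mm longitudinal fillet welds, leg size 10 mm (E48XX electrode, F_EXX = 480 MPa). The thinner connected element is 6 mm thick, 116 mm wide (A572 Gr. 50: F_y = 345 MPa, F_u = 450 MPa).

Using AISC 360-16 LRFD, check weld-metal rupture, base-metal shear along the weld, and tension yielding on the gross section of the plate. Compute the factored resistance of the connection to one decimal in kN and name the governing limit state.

216.1 kN (gross-section yield governs)

Weld metal: throat = 0.707×10 = 7.07 mm, L = 2×172 = 344 mm. φR_n = 0.75 × 0.6 × 480 × 7.07 × 344 = 525.3 kN.
Base metal shear (6 mm plate): yield φR_n = 1.0×0.6×345×6×344 = 427.2 kN; rupture φR_n = 0.75×0.6×450×6×344 = 418.0 kN; take 418.0 kN (rupture).
Tension yield (gross): A_g = 116×6 = 696 mm². φR_n = 0.90 × 345 × 696 = 216.1 kN.
Governing: min(525.3, 418.0, 216.1) = 216.1 kN → gross-section yield.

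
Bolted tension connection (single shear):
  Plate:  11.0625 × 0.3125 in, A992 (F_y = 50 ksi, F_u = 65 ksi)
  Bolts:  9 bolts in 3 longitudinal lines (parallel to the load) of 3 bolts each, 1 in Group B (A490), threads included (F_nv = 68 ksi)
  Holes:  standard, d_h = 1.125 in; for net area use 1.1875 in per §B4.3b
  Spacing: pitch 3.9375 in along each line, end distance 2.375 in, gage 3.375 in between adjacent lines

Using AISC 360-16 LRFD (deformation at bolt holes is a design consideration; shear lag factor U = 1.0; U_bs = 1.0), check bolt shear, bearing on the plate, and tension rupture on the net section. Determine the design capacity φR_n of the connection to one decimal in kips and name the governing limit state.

Bolt shear: A_b = π(1)²/4 = 0.7854 in². φR_n = 0.75 × 68 × 0.7854 × 9 × 1 = 360.5 kips.
Bearing (0.3125 in plate, F_u = 65 ksi): end bolts L_c = 2.375 − 1.125/2 = 1.8125, R_n = min(1.2×1.8125×0.3125×65, 2.4×1×0.3125×65) = 44.18 kips/bolt; interior L_c = 3.9375 − 1.125 = 2.8125, R_n = 48.75 kips/bolt. φR_n = 0.75 × (3×44.18 + 6×48.75) = 318.8 kips.
Tension rupture (net): A_n = (11.0625 − 3×1.1875)×0.3125 = 2.3438 in² (U = 1.0, A_e = A_n). φR_n = 0.75 × 65 × 2.3438 = 114.3 kips.
Governing: min(360.5, 318.8, 114.3) = 114.3 kips → net-section rupture.

114.3 kips (net-section rupture governs)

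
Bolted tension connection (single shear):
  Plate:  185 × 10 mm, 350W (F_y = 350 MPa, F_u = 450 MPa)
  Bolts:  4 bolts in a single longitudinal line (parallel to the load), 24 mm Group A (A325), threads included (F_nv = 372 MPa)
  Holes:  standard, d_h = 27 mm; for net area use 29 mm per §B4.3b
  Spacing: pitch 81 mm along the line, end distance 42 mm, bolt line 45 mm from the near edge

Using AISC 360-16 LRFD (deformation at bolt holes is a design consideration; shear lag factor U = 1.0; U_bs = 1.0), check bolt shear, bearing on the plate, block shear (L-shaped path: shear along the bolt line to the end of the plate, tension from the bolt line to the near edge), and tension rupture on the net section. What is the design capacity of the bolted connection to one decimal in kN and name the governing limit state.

474.5 kN (block shear governs)

Bolt shear: A_b = π(24)²/4 = 452.39 mm². φR_n = 0.75 × 372 × 452.39 × 4 × 1 = 504.9 kN.
Bearing (10 mm plate, F_u = 450 MPa): end bolts L_c = 42 − 27/2 = 28.5, R_n = min(1.2×28.5×10×450, 2.4×24×10×450) = 153.9 kN/bolt; interior L_c = 81 − 27 = 54, R_n = 259.2 kN/bolt. φR_n = 0.75 × (1×153.9 + 3×259.2) = 698.6 kN.
Block shear: shear path 1×[42+3×81] = 1×285 mm, A_gv = 2850, A_nv = 1×(285 − 3.5×29)×10 = 1835 mm²; tension to near edge: (45 − 0.5×29)×10 = 305 mm². R_n = min(0.6×450×1835, 0.6×350×2850) + 1.0×450×305 = min(495.45, 598.5) + 137.25 = 632.7 kN. φR_n = 0.75 × 632.7 = 474.5 kN.
Tension rupture (net): A_n = (185 − 1×29)×10 = 1560 mm² (U = 1.0, A_e = A_n). φR_n = 0.75 × 450 × 1560 = 526.5 kN.
Governing: min(504.9, 698.6, 474.5, 526.5) = 474.5 kN → block shear.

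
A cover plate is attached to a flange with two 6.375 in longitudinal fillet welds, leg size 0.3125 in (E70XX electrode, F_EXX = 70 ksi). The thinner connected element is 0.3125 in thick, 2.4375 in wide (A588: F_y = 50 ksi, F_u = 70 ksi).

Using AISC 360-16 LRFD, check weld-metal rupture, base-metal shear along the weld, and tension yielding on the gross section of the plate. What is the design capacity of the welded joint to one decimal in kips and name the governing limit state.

Weld metal: throat = 0.707×0.3125 = 0.22094 in, L = 2×6.375 = 12.75 in. φR_n = 0.75 × 0.6 × 70 × 0.22094 × 12.75 = 88.7 kips.
Base metal shear (0.3125 in plate): yield φR_n = 1.0×0.6×50×0.3125×12.75 = 119.5 kips; rupture φR_n = 0.75×0.6×70×0.3125×12.75 = 125.5 kips; take 119.5 kips (yield).
Tension yield (gross): A_g = 2.4375×0.3125 = 0.76172 in². φR_n = 0.90 × 50 × 0.76172 = 34.3 kips.
Governing: min(88.7, 119.5, 34.3) = 34.3 kips → gross-section yield.

34.3 kips (gross-section yield governs)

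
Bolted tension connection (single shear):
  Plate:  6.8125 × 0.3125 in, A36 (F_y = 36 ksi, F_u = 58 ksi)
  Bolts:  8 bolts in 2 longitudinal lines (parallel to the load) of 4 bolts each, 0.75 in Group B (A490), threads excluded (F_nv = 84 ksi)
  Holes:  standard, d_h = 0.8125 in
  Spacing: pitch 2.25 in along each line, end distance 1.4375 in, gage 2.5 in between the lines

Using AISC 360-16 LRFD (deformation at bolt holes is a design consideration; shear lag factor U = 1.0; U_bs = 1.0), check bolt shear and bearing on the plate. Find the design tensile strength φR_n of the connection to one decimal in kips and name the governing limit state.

Bolt shear: A_b = π(0.75)²/4 = 0.44179 in². φR_n = 0.75 × 84 × 0.44179 × 8 × 1 = 222.7 kips.
Bearing (0.3125 in plate, F_u = 58 ksi): end bolts L_c = 1.4375 − 0.8125/2 = 1.03125, R_n = min(1.2×1.03125×0.3125×58, 2.4×0.75×0.3125×58) = 22.43 kips/bolt; interior L_c = 2.25 − 0.8125 = 1.4375, R_n = 31.266 kips/bolt. φR_n = 0.75 × (2×22.43 + 6×31.266) = 174.3 kips.
Governing: min(222.7, 174.3) = 174.3 kips → bearing.

174.3 kips (bearing governs)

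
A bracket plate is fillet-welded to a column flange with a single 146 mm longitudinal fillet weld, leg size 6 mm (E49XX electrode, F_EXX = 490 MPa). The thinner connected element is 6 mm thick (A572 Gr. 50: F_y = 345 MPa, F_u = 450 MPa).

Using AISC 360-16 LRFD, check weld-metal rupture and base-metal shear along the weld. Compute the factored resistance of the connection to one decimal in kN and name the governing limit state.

136.6 kN (weld metal governs)

Weld metal: throat = 0.707×6 = 4.242 mm, L = 146 mm. φR_n = 0.75 × 0.6 × 490 × 4.242 × 146 = 136.6 kN.
Base metal shear (6 mm plate): yield φR_n = 1.0×0.6×345×6×146 = 181.3 kN; rupture φR_n = 0.75×0.6×450×6×146 = 177.4 kN; take 177.4 kN (rupture).
Governing: min(136.6, 177.4) = 136.6 kN → weld metal.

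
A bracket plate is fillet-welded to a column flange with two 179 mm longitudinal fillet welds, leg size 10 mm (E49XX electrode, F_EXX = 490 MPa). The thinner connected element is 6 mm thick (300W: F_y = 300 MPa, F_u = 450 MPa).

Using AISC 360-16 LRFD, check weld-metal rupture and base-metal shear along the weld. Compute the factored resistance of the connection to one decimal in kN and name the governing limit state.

386.6 kN (base-metal shear governs)

Weld metal: throat = 0.707×10 = 7.07 mm, L = 2×179 = 358 mm. φR_n = 0.75 × 0.6 × 490 × 7.07 × 358 = 558.1 kN.
Base metal shear (6 mm plate): yield φR_n = 1.0×0.6×300×6×358 = 386.6 kN; rupture φR_n = 0.75×0.6×450×6×358 = 435.0 kN; take 386.6 kN (yield).
Governing: min(558.1, 386.6) = 386.6 kN → base-metal shear.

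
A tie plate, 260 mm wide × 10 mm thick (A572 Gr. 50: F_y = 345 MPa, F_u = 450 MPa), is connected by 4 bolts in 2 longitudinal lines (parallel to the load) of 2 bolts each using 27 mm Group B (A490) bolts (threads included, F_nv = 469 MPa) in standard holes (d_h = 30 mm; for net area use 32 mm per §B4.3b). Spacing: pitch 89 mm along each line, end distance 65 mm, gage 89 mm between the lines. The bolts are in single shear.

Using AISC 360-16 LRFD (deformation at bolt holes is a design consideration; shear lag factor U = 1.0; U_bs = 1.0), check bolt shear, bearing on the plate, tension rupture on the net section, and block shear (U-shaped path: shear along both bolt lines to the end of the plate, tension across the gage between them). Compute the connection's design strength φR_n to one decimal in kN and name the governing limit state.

621.7 kN (block shear governs)

Bolt shear: A_b = π(27)²/4 = 572.56 mm². φR_n = 0.75 × 469 × 572.56 × 4 × 1 = 805.6 kN.
Bearing (10 mm plate, F_u = 450 MPa): end bolts L_c = 65 − 30/2 = 50, R_n = min(1.2×50×10×450, 2.4×27×10×450) = 270 kN/bolt; interior L_c = 89 − 30 = 59, R_n = 291.6 kN/bolt. φR_n = 0.75 × (2×270 + 2×291.6) = 842.4 kN.
Tension rupture (net): A_n = (260 − 2×32)×10 = 1960 mm² (U = 1.0, A_e = A_n). φR_n = 0.75 × 450 × 1960 = 661.5 kN.
Block shear: shear path 2×[65+1×89] = 2×154 mm, A_gv = 3080, A_nv = 2×(154 − 1.5×32)×10 = 2120 mm²; tension across gage: (89 − 1×32)×10 = 570 mm². R_n = min(0.6×450×2120, 0.6×345×3080) + 1.0×450×570 = min(572.4, 637.56) + 256.5 = 828.9 kN. φR_n = 0.75 × 828.9 = 621.7 kN.
Governing: min(805.6, 842.4, 661.5, 621.7) = 621.7 kN → block shear.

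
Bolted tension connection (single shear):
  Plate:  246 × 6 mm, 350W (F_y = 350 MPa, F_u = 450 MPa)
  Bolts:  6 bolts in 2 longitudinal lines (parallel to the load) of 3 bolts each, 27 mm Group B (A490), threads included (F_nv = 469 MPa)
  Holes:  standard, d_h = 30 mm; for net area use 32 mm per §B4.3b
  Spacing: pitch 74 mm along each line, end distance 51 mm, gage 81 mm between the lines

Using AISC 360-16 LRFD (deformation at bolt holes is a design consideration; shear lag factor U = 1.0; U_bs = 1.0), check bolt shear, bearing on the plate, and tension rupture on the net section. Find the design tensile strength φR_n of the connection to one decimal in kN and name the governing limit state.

Bolt shear: A_b = π(27)²/4 = 572.56 mm². φR_n = 0.75 × 469 × 572.56 × 6 × 1 = 1208.4 kN.
Bearing (6 mm plate, F_u = 450 MPa): end bolts L_c = 51 − 30/2 = 36, R_n = min(1.2×36×6×450, 2.4×27×6×450) = 116.64 kN/bolt; interior L_c = 74 − 30 = 44, R_n = 142.56 kN/bolt. φR_n = 0.75 × (2×116.64 + 4×142.56) = 602.6 kN.
Tension rupture (net): A_n = (246 − 2×32)×6 = 1092 mm² (U = 1.0, A_e = A_n). φR_n = 0.75 × 450 × 1092 = 368.6 kN.
Governing: min(1208.4, 602.6, 368.6) = 368.6 kN → net-section rupture.

368.6 kN (net-section rupture governs)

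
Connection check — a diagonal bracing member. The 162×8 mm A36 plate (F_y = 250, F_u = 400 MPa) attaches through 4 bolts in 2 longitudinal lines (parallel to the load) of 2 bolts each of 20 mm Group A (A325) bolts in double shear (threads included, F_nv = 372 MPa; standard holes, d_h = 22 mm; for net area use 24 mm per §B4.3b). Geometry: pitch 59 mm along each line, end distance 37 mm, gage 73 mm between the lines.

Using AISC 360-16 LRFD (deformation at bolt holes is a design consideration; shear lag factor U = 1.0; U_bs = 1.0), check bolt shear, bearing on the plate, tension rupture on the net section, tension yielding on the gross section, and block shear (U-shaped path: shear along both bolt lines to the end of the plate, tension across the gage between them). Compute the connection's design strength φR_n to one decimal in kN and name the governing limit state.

Bolt shear: A_b = π(20)²/4 = 314.16 mm². φR_n = 0.75 × 372 × 314.16 × 4 × 2 = 701.2 kN.
Bearing (8 mm plate, F_u = 400 MPa): end bolts L_c = 37 − 22/2 = 26, R_n = min(1.2×26×8×400, 2.4×20×8×400) = 99.84 kN/bolt; interior L_c = 59 − 22 = 37, R_n = 142.08 kN/bolt. φR_n = 0.75 × (2×99.84 + 2×142.08) = 362.9 kN.
Tension rupture (net): A_n = (162 − 2×24)×8 = 912 mm² (U = 1.0, A_e = A_n). φR_n = 0.75 × 400 × 912 = 273.6 kN.
Tension yield (gross): A_g = 162×8 = 1296 mm². φR_n = 0.90 × 250 × 1296 = 291.6 kN.
Block shear: shear path 2×[37+1×59] = 2×96 mm, A_gv = 1536, A_nv = 2×(96 − 1.5×24)×8 = 960 mm²; tension across gage: (73 − 1×24)×8 = 392 mm². R_n = min(0.6×400×960, 0.6×250×1536) + 1.0×400×392 = min(230.4, 230.4) + 156.8 = 387.2 kN. φR_n = 0.75 × 387.2 = 290.4 kN.
Governing: min(701.2, 362.9, 273.6, 291.6, 290.4) = 273.6 kN → net-section rupture.

273.6 kN (net-section rupture governs)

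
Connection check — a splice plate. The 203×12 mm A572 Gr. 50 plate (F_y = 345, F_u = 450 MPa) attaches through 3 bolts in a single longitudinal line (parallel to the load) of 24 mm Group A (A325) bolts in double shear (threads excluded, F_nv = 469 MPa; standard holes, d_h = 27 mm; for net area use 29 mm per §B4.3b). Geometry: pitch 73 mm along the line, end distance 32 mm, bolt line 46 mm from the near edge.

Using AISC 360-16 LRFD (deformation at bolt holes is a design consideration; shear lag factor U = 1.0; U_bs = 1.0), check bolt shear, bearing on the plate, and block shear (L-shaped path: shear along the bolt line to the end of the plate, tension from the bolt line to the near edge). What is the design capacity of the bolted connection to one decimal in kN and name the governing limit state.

383.9 kN (block shear governs)

Bolt shear: A_b = π(24)²/4 = 452.39 mm². φR_n = 0.75 × 469 × 452.39 × 3 × 2 = 954.8 kN.
Bearing (12 mm plate, F_u = 450 MPa): end bolts L_c = 32 − 27/2 = 18.5, R_n = min(1.2×18.5×12×450, 2.4×24×12×450) = 119.88 kN/bolt; interior L_c = 73 − 27 = 46, R_n = 298.08 kN/bolt. φR_n = 0.75 × (1×119.88 + 2×298.08) = 537.0 kN.
Block shear: shear path 1×[32+2×73] = 1×178 mm, A_gv = 2136, A_nv = 1×(178 − 2.5×29)×12 = 1266 mm²; tension to near edge: (46 − 0.5×29)×12 = 378 mm². R_n = min(0.6×450×1266, 0.6×345×2136) + 1.0×450×378 = min(341.82, 442.15) + 170.1 = 511.92 kN. φR_n = 0.75 × 511.92 = 383.9 kN.
Governing: min(954.8, 537.0, 383.9) = 383.9 kN → block shear.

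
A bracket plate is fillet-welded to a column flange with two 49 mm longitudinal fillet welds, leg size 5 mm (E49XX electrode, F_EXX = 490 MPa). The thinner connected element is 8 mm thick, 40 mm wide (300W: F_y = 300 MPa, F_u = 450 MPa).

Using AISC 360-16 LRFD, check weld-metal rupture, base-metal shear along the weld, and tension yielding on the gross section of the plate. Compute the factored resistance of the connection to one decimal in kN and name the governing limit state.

76.4 kN (weld metal governs)

Weld metal: throat = 0.707×5 = 3.535 mm, L = 2×49 = 98 mm. φR_n = 0.75 × 0.6 × 490 × 3.535 × 98 = 76.4 kN.
Base metal shear (8 mm plate): yield φR_n = 1.0×0.6×300×8×98 = 141.1 kN; rupture φR_n = 0.75×0.6×450×8×98 = 158.8 kN; take 141.1 kN (yield).
Tension yield (gross): A_g = 40×8 = 320 mm². φR_n = 0.90 × 300 × 320 = 86.4 kN.
Governing: min(76.4, 141.1, 86.4) = 76.4 kN → weld metal.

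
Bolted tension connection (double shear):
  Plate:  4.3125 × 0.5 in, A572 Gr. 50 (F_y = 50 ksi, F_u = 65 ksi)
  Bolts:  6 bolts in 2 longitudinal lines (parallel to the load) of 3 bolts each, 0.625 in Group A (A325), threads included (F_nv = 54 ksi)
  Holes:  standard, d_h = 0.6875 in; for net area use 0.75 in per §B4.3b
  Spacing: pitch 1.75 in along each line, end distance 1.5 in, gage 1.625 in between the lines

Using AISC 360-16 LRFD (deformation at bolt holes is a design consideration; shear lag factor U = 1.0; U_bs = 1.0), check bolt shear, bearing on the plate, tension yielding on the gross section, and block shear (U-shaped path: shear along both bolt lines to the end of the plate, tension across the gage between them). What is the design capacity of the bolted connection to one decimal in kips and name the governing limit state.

Bolt shear: A_b = π(0.625)²/4 = 0.3068 in². φR_n = 0.75 × 54 × 0.3068 × 6 × 2 = 149.1 kips.
Bearing (0.5 in plate, F_u = 65 ksi): end bolts L_c = 1.5 − 0.6875/2 = 1.15625, R_n = min(1.2×1.15625×0.5×65, 2.4×0.625×0.5×65) = 45.094 kips/bolt; interior L_c = 1.75 − 0.6875 = 1.0625, R_n = 41.438 kips/bolt. φR_n = 0.75 × (2×45.094 + 4×41.438) = 192.0 kips.
Tension yield (gross): A_g = 4.3125×0.5 = 2.1563 in². φR_n = 0.90 × 50 × 2.1563 = 97.0 kips.
Block shear: shear path 2×[1.5+2×1.75] = 2×5 in, A_gv = 5, A_nv = 2×(5 − 2.5×0.75)×0.5 = 3.125 in²; tension across gage: (1.625 − 1×0.75)×0.5 = 0.4375 in². R_n = min(0.6×65×3.125, 0.6×50×5) + 1.0×65×0.4375 = min(121.88, 150) + 28.438 = 150.32 kips. φR_n = 0.75 × 150.32 = 112.7 kips.
Governing: min(149.1, 192.0, 97.0, 112.7) = 97.0 kips → gross-section yield.

97.0 kips (gross-section yield governs)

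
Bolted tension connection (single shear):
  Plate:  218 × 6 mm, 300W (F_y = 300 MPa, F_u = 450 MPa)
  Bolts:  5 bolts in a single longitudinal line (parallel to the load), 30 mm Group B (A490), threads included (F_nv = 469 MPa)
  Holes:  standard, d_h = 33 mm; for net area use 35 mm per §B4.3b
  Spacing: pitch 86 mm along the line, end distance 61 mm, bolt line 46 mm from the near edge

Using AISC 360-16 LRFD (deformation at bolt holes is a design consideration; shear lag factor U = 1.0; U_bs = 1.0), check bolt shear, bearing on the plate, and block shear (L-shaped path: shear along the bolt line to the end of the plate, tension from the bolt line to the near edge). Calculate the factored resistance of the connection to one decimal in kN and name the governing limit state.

Bolt shear: A_b = π(30)²/4 = 706.86 mm². φR_n = 0.75 × 469 × 706.86 × 5 × 1 = 1243.2 kN.
Bearing (6 mm plate, F_u = 450 MPa): end bolts L_c = 61 − 33/2 = 44.5, R_n = min(1.2×44.5×6×450, 2.4×30×6×450) = 144.18 kN/bolt; interior L_c = 86 − 33 = 53, R_n = 171.72 kN/bolt. φR_n = 0.75 × (1×144.18 + 4×171.72) = 623.3 kN.
Block shear: shear path 1×[61+4×86] = 1×405 mm, A_gv = 2430, A_nv = 1×(405 − 4.5×35)×6 = 1485 mm²; tension to near edge: (46 − 0.5×35)×6 = 171 mm². R_n = min(0.6×450×1485, 0.6×300×2430) + 1.0×450×171 = min(400.95, 437.4) + 76.95 = 477.9 kN. φR_n = 0.75 × 477.9 = 358.4 kN.
Governing: min(1243.2, 623.3, 358.4) = 358.4 kN → block shear.

358.4 kN (block shear governs)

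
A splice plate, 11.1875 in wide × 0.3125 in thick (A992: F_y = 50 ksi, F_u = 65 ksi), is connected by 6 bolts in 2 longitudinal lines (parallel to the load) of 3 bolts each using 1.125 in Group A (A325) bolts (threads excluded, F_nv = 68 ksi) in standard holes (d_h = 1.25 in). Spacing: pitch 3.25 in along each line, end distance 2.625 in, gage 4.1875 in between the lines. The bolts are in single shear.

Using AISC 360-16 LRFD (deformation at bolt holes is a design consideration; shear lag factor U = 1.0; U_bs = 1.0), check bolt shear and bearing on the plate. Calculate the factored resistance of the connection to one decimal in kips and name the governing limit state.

219.4 kips (bearing governs)

Bolt shear: A_b = π(1.125)²/4 = 0.99402 in². φR_n = 0.75 × 68 × 0.99402 × 6 × 1 = 304.2 kips.
Bearing (0.3125 in plate, F_u = 65 ksi): end bolts L_c = 2.625 − 1.25/2 = 2, R_n = min(1.2×2×0.3125×65, 2.4×1.125×0.3125×65) = 48.75 kips/bolt; interior L_c = 3.25 − 1.25 = 2, R_n = 48.75 kips/bolt. φR_n = 0.75 × (2×48.75 + 4×48.75) = 219.4 kips.
Governing: min(304.2, 219.4) = 219.4 kips → bearing.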